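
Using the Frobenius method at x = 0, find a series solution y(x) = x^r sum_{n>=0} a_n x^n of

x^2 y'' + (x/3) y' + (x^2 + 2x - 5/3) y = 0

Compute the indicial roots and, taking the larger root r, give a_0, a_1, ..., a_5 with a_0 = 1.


Write in Frobenius form y'' + (p(x)/x) y' + (q(x)/x^2) y = 0:
  p(x) = 1/3,  q(x) = x^2 + 2x - 5/3.
Indicial equation: r(r-1) + (1/3) r + (-5/3) = 0 -> roots r_1 = 5/3, r_2 = -1.
Take r = r_1 = 5/3. Let y(x) = x^r sum_{n>=0} a_n x^n with a_0 = 1.
Substitute y = x^r sum a_n x^n and match x^{r+n}. The recurrence is
  D(n) a_n + 2 a_{n-1} + 1 a_{n-2} = 0,  where D(n) = (r+n)(r+n-1) + (1/3)(r+n) + (-5/3).
  a_n = [-2 a_{n-1} - 1 a_{n-2}] / D(n).
Since the indicial polynomial factors as (r - r_1)(r - r_2), D(n) = (r_1 + n - r_1)(r_1 + n - r_2) = n(n + 8/3).
Evaluating step by step (a_0 = 1):
  n = 1: D(1) = 1(1 + 8/3) = 11/3; numerator = -2(1) = -2; a_1 = (-2)/(11/3) = -6/11
  n = 2: D(2) = 2(2 + 8/3) = 28/3; numerator = -2(-6/11) - 1(1) = 1/11; a_2 = (1/11)/(28/3) = 3/308
  n = 3: D(3) = 3(3 + 8/3) = 17; numerator = -2(3/308) - 1(-6/11) = 81/154; a_3 = (81/154)/(17) = 81/2618
  n = 4: D(4) = 4(4 + 8/3) = 80/3; numerator = -2(81/2618) - 1(3/308) = -375/5236; a_4 = (-375/5236)/(80/3) = -225/83776
  n = 5: D(5) = 5(5 + 8/3) = 115/3; numerator = -2(-225/83776) - 1(81/2618) = -9/352; a_5 = (-9/352)/(115/3) = -27/40480

r = 5/3; a_0 = 1; a_1 = -6/11; a_2 = 3/308; a_3 = 81/2618; a_4 = -225/83776; a_5 = -27/40480


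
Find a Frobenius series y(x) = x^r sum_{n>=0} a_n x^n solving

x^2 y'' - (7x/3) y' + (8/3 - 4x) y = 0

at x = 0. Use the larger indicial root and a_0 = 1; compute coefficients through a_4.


Write in Frobenius form y'' + (p(x)/x) y' + (q(x)/x^2) y = 0:
  p(x) = -7/3,  q(x) = 8/3 - 4x.
Indicial equation: r(r-1) + (-7/3) r + (8/3) = 0 -> roots r_1 = 2, r_2 = 4/3.
Take r = r_1 = 2. Let y(x) = x^r sum_{n>=0} a_n x^n with a_0 = 1.
Substitute y = x^r sum a_n x^n and match x^{r+n}. The recurrence is
  D(n) a_n - 4 a_{n-1} = 0,  where D(n) = (r+n)(r+n-1) + (-7/3)(r+n) + (8/3).
  a_n = 4 / D(n) * a_{n-1}.
Since the indicial polynomial factors as (r - r_1)(r - r_2), D(n) = (r_1 + n - r_1)(r_1 + n - r_2) = n(n + 2/3).
Evaluating step by step (a_0 = 1):
  n = 1: D(1) = 1(1 + 2/3) = 5/3; numerator = 4(1) = 4; a_1 = (4)/(5/3) = 12/5
  n = 2: D(2) = 2(2 + 2/3) = 16/3; numerator = 4(12/5) = 48/5; a_2 = (48/5)/(16/3) = 9/5
  n = 3: D(3) = 3(3 + 2/3) = 11; numerator = 4(9/5) = 36/5; a_3 = (36/5)/(11) = 36/55
  n = 4: D(4) = 4(4 + 2/3) = 56/3; numerator = 4(36/55) = 144/55; a_4 = (144/55)/(56/3) = 54/385

r = 2; a_0 = 1; a_1 = 12/5; a_2 = 9/5; a_3 = 36/55; a_4 = 54/385


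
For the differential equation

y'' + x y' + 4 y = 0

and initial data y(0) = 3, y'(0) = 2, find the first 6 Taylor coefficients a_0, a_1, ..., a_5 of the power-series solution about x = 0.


Ansatz: y(x) = sum_{n>=0} a_n x^n, so y'(x) = sum_{n>=1} n a_n x^(n-1) and y''(x) = sum_{n>=2} n(n-1) a_n x^(n-2).
Substitute into P(x) y'' + Q(x) y' + R(x) y = 0 with P(x) = 1, Q(x) = x, R(x) = 4, and match powers of x.
Initial conditions: a_0 = 3, a_1 = 2.
Setting the coefficient of each power of x to zero and solving order by order (substituting the coefficients already found):
  x^0: 2 a_2 + 4 a_0 = 0  ->  2 a_2 = -4 a_0 = -12  ->  a_2 = -6
  x^1: 6 a_3 + 5 a_1 = 0  ->  6 a_3 = -5 a_1 = -10  ->  a_3 = -5/3
  x^2: 12 a_4 + 6 a_2 = 0  ->  12 a_4 = -6 a_2 = 36  ->  a_4 = 3
  x^3: 20 a_5 + 7 a_3 = 0  ->  20 a_5 = -7 a_3 = 35/3  ->  a_5 = 7/12
Truncated series: y(x) = 3 + 2 x - 6 x^2 - (5/3) x^3 + 3 x^4 + (7/12) x^5 + O(x^6).

a_0 = 3; a_1 = 2; a_2 = -6; a_3 = -5/3; a_4 = 3; a_5 = 7/12


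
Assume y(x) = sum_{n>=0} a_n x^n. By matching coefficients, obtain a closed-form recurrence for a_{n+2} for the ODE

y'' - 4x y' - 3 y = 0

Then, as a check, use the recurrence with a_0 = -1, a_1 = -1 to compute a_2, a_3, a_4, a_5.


Substitute y = sum_n a_n x^n.
y''(x) has coefficient (n+2)(n+1) a_{n+2} at x^n;
-4 x y'(x) has coefficient -4 n a_n at x^n (shift);
-3 y(x) has coefficient -3 a_n at x^n.
Matching x^n: (n+2)(n+1) a_{n+2} + (-4n - 3) a_n = 0.
Thus a_{n+2} = (4n + 3) / ((n+1)(n+2)) * a_n.

Check with a_0 = -1, a_1 = -1 (apply the recurrence for n = 0, 1, 2, 3): a_0 = -1, a_1 = -1, a_2 = -3/2, a_3 = -7/6, a_4 = -11/8, a_5 = -7/8.

a_(n+2) = (4n + 3) / ((n+1)(n+2)) * a_n; check: a_0 = -1, a_1 = -1, a_2 = -3/2, a_3 = -7/6, a_4 = -11/8, a_5 = -7/8


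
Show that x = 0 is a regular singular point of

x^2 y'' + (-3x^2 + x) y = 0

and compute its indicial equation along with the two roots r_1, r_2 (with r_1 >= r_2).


Divide by x^2 to reach normal form y'' + P_1(x) y' + P_2(x) y = 0 with P_1(x) = 0 and P_2(x) = -3 + 1/x.
x = 0 is a singular point because the y-coefficient -3 + 1/x has a pole at x = 0.
It is a regular singular point because x P_1(x) = p(x) = 0 and x^2 P_2(x) = q(x) = -3x^2 + x are polynomials, hence analytic at x = 0.
p(0) = 0,  q(0) = 0.
Indicial equation: r(r-1) + p(0) r + q(0) = 0, i.e. r^2 + (p(0) - 1) r + q(0) = 0, i.e. r^2 - 1 r = 0.
Discriminant: (-1)^2 - 4(0) = 1, so r = (1 ± 1)/2.
Solving: r_1 = 1, r_2 = 0.

indicial: r^2 - 1 r = 0; roots r_1 = 1, r_2 = 0


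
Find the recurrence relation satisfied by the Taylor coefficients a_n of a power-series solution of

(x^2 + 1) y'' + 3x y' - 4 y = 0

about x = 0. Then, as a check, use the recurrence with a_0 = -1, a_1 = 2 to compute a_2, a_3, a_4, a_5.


Substitute y = sum_n a_n x^n.
(1 + 1 x^2) y'' contributes (n+2)(n+1) a_{n+2} + n(n-1) a_n at x^n.
3 x y'(x) contributes 3 n a_n at x^n.
-4 y(x) contributes -4 a_n at x^n.
Matching x^n: (n+2)(n+1) a_{n+2} + (n(n-1) + 3 n - 4) a_n = 0.
Thus a_{n+2} = (-n(n-1) - 3 n + 4) / ((n+1)(n+2)) * a_n.

Check with a_0 = -1, a_1 = 2 (apply the recurrence for n = 0, 1, 2, 3): a_0 = -1, a_1 = 2, a_2 = -2, a_3 = 1/3, a_4 = 2/3, a_5 = -11/60.

a_(n+2) = (-n(n-1) - 3 n + 4) / ((n+1)(n+2)) * a_n; check: a_0 = -1, a_1 = 2, a_2 = -2, a_3 = 1/3, a_4 = 2/3, a_5 = -11/60


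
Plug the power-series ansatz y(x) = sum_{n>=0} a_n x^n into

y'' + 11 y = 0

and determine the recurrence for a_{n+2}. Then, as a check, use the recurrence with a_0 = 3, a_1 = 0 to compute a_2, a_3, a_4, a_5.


Substitute y = sum_n a_n x^n into y'' + (const) y = 0.
y''(x) = sum_{n>=0} (n+2)(n+1) a_{n+2} x^n.
The ODE becomes sum_n [(n+2)(n+1) a_{n+2} + 11 a_n] x^n = 0.
Setting each coefficient to zero gives the recurrence:
  (n+2)(n+1) a_{n+2} + 11 a_n = 0,
  a_{n+2} = -11 / ((n+1)(n+2)) a_n.

Check with a_0 = 3, a_1 = 0 (apply the recurrence for n = 0, 1, 2, 3): a_0 = 3, a_1 = 0, a_2 = -33/2, a_3 = 0, a_4 = 121/8, a_5 = 0.

a_{n+2} = -11/((n+1)(n+2)) * a_n; check: a_0 = 3, a_1 = 0, a_2 = -33/2, a_3 = 0, a_4 = 121/8, a_5 = 0


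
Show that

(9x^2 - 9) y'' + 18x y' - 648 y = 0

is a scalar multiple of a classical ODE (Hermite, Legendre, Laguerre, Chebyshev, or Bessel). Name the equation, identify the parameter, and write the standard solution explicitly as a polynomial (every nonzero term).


All three coefficients share the factor -9; dividing through by -9 gives  (1 - x^2) y'' - 2x y' + 72 y = 0.
This matches the Legendre equation (1 - x^2) y'' - 2x y' + n(n+1) y = 0 (note the -2x y' term) with n(n+1) = 72, so n = 8; the polynomial solution is P_8(x).
With y = sum_k a_k x^k, matching x^k gives (k+2)(k+1) a_{k+2} = [k(k+1) - n(n+1)] a_k = (k - 8)(k + 9) a_k. The right side vanishes at k = 8, so the series with the parity of 8 terminates at degree 8.
Standard normalization (P_n(1) = 1): leading coefficient (2n)!/(2^n (n!)^2) = 20922789888000/(256*1625702400) = 6435/128, so a_8 = 6435/128. Work downward with a_k = (k+1)(k+2) a_{k+2} / ((k - 8)(k + 9)):
  a_6 = (7)(8)(6435/128) / ((6 - 8)(6 + 9)) = (45045/16)/(-30) = -3003/32
  a_4 = (5)(6)(-3003/32) / ((4 - 8)(4 + 9)) = (-45045/16)/(-52) = 3465/64
  a_2 = (3)(4)(3465/64) / ((2 - 8)(2 + 9)) = (10395/16)/(-66) = -315/32
  a_0 = (1)(2)(-315/32) / ((0 - 8)(0 + 9)) = (-315/16)/(-72) = 35/128
Hence P_8(x) = 6435 x^8/128 - 3003 x^6/32 + 3465 x^4/64 - 315 x^2/32 + 35/128.

P_8(x); series = 6435 x^8/128 - 3003 x^6/32 + 3465 x^4/64 - 315 x^2/32 + 35/128


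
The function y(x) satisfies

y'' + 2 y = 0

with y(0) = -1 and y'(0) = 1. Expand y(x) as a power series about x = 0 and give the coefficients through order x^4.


Ansatz: y(x) = sum_{n>=0} a_n x^n, so y'(x) = sum_{n>=1} n a_n x^(n-1) and y''(x) = sum_{n>=2} n(n-1) a_n x^(n-2).
Substitute into P(x) y'' + Q(x) y' + R(x) y = 0 with P(x) = 1, Q(x) = 0, R(x) = 2, and match powers of x.
Initial conditions: a_0 = -1, a_1 = 1.
Setting the coefficient of each power of x to zero and solving order by order (substituting the coefficients already found):
  x^0: 2 a_2 + 2 a_0 = 0  ->  2 a_2 = -2 a_0 = 2  ->  a_2 = 1
  x^1: 6 a_3 + 2 a_1 = 0  ->  6 a_3 = -2 a_1 = -2  ->  a_3 = -1/3
  x^2: 12 a_4 + 2 a_2 = 0  ->  12 a_4 = -2 a_2 = -2  ->  a_4 = -1/6
Truncated series: y(x) = -1 + x + x^2 - (1/3) x^3 - (1/6) x^4 + O(x^5).

a_0 = -1; a_1 = 1; a_2 = 1; a_3 = -1/3; a_4 = -1/6


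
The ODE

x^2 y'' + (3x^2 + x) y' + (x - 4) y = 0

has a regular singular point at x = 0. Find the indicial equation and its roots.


Divide by x^2 to reach normal form y'' + P_1(x) y' + P_2(x) y = 0 with P_1(x) = 3 + 1/x and P_2(x) = 1/x - 4/x^2.
x = 0 is a singular point because the y'-coefficient 3 + 1/x has a pole at x = 0 and the y-coefficient 1/x - 4/x^2 has a pole at x = 0.
It is a regular singular point because x P_1(x) = p(x) = 3x + 1 and x^2 P_2(x) = q(x) = x - 4 are polynomials, hence analytic at x = 0.
p(0) = 1,  q(0) = -4.
Indicial equation: r(r-1) + p(0) r + q(0) = 0, i.e. r^2 + (p(0) - 1) r + q(0) = 0, i.e. r^2 - 4 = 0.
Discriminant: (0)^2 - 4(-4) = 16, so r = (0 ± 4)/2.
Solving: r_1 = 2, r_2 = -2.

indicial: r^2 - 4 = 0; roots r_1 = 2, r_2 = -2


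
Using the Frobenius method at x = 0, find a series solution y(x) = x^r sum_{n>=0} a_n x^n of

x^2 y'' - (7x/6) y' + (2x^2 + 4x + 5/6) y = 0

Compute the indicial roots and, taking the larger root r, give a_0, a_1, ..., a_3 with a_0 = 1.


Write in Frobenius form y'' + (p(x)/x) y' + (q(x)/x^2) y = 0:
  p(x) = -7/6,  q(x) = 2x^2 + 4x + 5/6.
Indicial equation: r(r-1) + (-7/6) r + (5/6) = 0 -> roots r_1 = 5/3, r_2 = 1/2.
Take r = r_1 = 5/3. Let y(x) = x^r sum_{n>=0} a_n x^n with a_0 = 1.
Substitute y = x^r sum a_n x^n and match x^{r+n}. The recurrence is
  D(n) a_n + 4 a_{n-1} + 2 a_{n-2} = 0,  where D(n) = (r+n)(r+n-1) + (-7/6)(r+n) + (5/6).
  a_n = [-4 a_{n-1} - 2 a_{n-2}] / D(n).
Since the indicial polynomial factors as (r - r_1)(r - r_2), D(n) = (r_1 + n - r_1)(r_1 + n - r_2) = n(n + 7/6).
Evaluating step by step (a_0 = 1):
  n = 1: D(1) = 1(1 + 7/6) = 13/6; numerator = -4(1) = -4; a_1 = (-4)/(13/6) = -24/13
  n = 2: D(2) = 2(2 + 7/6) = 19/3; numerator = -4(-24/13) - 2(1) = 70/13; a_2 = (70/13)/(19/3) = 210/247
  n = 3: D(3) = 3(3 + 7/6) = 25/2; numerator = -4(210/247) - 2(-24/13) = 72/247; a_3 = (72/247)/(25/2) = 144/6175

r = 5/3; a_0 = 1; a_1 = -24/13; a_2 = 210/247; a_3 = 144/6175


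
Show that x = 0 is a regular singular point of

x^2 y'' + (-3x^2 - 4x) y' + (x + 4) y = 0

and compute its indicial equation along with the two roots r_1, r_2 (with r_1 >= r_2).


Divide by x^2 to reach normal form y'' + P_1(x) y' + P_2(x) y = 0 with P_1(x) = -3 - 4/x and P_2(x) = 1/x + 4/x^2.
x = 0 is a singular point because the y'-coefficient -3 - 4/x has a pole at x = 0 and the y-coefficient 1/x + 4/x^2 has a pole at x = 0.
It is a regular singular point because x P_1(x) = p(x) = -3x - 4 and x^2 P_2(x) = q(x) = x + 4 are polynomials, hence analytic at x = 0.
p(0) = -4,  q(0) = 4.
Indicial equation: r(r-1) + p(0) r + q(0) = 0, i.e. r^2 + (p(0) - 1) r + q(0) = 0, i.e. r^2 - 5 r + 4 = 0.
Discriminant: (-5)^2 - 4(4) = 9, so r = (5 ± 3)/2.
Solving: r_1 = 4, r_2 = 1.

indicial: r^2 - 5 r + 4 = 0; roots r_1 = 4, r_2 = 1


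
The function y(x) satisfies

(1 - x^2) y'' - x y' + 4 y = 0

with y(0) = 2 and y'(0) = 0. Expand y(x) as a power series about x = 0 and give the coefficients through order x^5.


Ansatz: y(x) = sum_{n>=0} a_n x^n, so y'(x) = sum_{n>=1} n a_n x^(n-1) and y''(x) = sum_{n>=2} n(n-1) a_n x^(n-2).
Substitute into P(x) y'' + Q(x) y' + R(x) y = 0 with P(x) = 1 - x^2, Q(x) = -x, R(x) = 4, and match powers of x.
Initial conditions: a_0 = 2, a_1 = 0.
Setting the coefficient of each power of x to zero and solving order by order (substituting the coefficients already found):
  x^0: 2 a_2 + 4 a_0 = 0  ->  2 a_2 = -4 a_0 = -8  ->  a_2 = -4
  x^1: 6 a_3 + 3 a_1 = 0  ->  6 a_3 = -3 a_1 = 0  ->  a_3 = 0
  x^2: 12 a_4 = 0  ->  a_4 = 0
  x^3: 20 a_5 - 5 a_3 = 0  ->  20 a_5 = 5 a_3 = 0  ->  a_5 = 0
Truncated series: y(x) = 2 - 4 x^2 + O(x^6).

a_0 = 2; a_1 = 0; a_2 = -4; a_3 = 0; a_4 = 0; a_5 = 0


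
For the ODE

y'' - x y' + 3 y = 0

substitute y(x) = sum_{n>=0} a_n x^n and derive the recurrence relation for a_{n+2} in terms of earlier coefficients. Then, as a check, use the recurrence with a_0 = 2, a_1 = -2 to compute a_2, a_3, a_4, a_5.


Substitute y = sum_n a_n x^n.
y''(x) has coefficient (n+2)(n+1) a_{n+2} at x^n;
-x y'(x) has coefficient -n a_n at x^n (shift);
3 y(x) has coefficient 3 a_n at x^n.
Matching x^n: (n+2)(n+1) a_{n+2} + (-n + 3) a_n = 0.
Thus a_{n+2} = (n - 3) / ((n+1)(n+2)) * a_n.

Check with a_0 = 2, a_1 = -2 (apply the recurrence for n = 0, 1, 2, 3): a_0 = 2, a_1 = -2, a_2 = -3, a_3 = 2/3, a_4 = 1/4, a_5 = 0.

a_(n+2) = (n - 3) / ((n+1)(n+2)) * a_n; check: a_0 = 2, a_1 = -2, a_2 = -3, a_3 = 2/3, a_4 = 1/4, a_5 = 0


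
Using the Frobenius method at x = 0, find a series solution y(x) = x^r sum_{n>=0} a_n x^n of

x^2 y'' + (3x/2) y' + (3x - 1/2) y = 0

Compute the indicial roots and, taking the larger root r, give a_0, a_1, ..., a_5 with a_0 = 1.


Write in Frobenius form y'' + (p(x)/x) y' + (q(x)/x^2) y = 0:
  p(x) = 3/2,  q(x) = 3x - 1/2.
Indicial equation: r(r-1) + (3/2) r + (-1/2) = 0 -> roots r_1 = 1/2, r_2 = -1.
Take r = r_1 = 1/2. Let y(x) = x^r sum_{n>=0} a_n x^n with a_0 = 1.
Substitute y = x^r sum a_n x^n and match x^{r+n}. The recurrence is
  D(n) a_n + 3 a_{n-1} = 0,  where D(n) = (r+n)(r+n-1) + (3/2)(r+n) + (-1/2).
  a_n = -3 / D(n) * a_{n-1}.
Since the indicial polynomial factors as (r - r_1)(r - r_2), D(n) = (r_1 + n - r_1)(r_1 + n - r_2) = n(n + 3/2).
Evaluating step by step (a_0 = 1):
  n = 1: D(1) = 1(1 + 3/2) = 5/2; numerator = -3(1) = -3; a_1 = (-3)/(5/2) = -6/5
  n = 2: D(2) = 2(2 + 3/2) = 7; numerator = -3(-6/5) = 18/5; a_2 = (18/5)/(7) = 18/35
  n = 3: D(3) = 3(3 + 3/2) = 27/2; numerator = -3(18/35) = -54/35; a_3 = (-54/35)/(27/2) = -4/35
  n = 4: D(4) = 4(4 + 3/2) = 22; numerator = -3(-4/35) = 12/35; a_4 = (12/35)/(22) = 6/385
  n = 5: D(5) = 5(5 + 3/2) = 65/2; numerator = -3(6/385) = -18/385; a_5 = (-18/385)/(65/2) = -36/25025

r = 1/2; a_0 = 1; a_1 = -6/5; a_2 = 18/35; a_3 = -4/35; a_4 = 6/385; a_5 = -36/25025


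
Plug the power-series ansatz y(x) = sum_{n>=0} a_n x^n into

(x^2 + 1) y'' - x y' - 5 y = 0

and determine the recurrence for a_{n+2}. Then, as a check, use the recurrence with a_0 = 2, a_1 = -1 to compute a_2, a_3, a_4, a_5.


Substitute y = sum_n a_n x^n.
(1 + 1 x^2) y'' contributes (n+2)(n+1) a_{n+2} + n(n-1) a_n at x^n.
-x y'(x) contributes -n a_n at x^n.
-5 y(x) contributes -5 a_n at x^n.
Matching x^n: (n+2)(n+1) a_{n+2} + (n(n-1) - n - 5) a_n = 0.
Thus a_{n+2} = (-n(n-1) + n + 5) / ((n+1)(n+2)) * a_n.

Check with a_0 = 2, a_1 = -1 (apply the recurrence for n = 0, 1, 2, 3): a_0 = 2, a_1 = -1, a_2 = 5, a_3 = -1, a_4 = 25/12, a_5 = -1/10.

a_(n+2) = (-n(n-1) + n + 5) / ((n+1)(n+2)) * a_n; check: a_0 = 2, a_1 = -1, a_2 = 5, a_3 = -1, a_4 = 25/12, a_5 = -1/10


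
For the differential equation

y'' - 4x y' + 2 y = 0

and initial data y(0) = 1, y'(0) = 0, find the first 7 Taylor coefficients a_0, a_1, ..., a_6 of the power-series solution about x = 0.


Ansatz: y(x) = sum_{n>=0} a_n x^n, so y'(x) = sum_{n>=1} n a_n x^(n-1) and y''(x) = sum_{n>=2} n(n-1) a_n x^(n-2).
Substitute into P(x) y'' + Q(x) y' + R(x) y = 0 with P(x) = 1, Q(x) = -4x, R(x) = 2, and match powers of x.
Initial conditions: a_0 = 1, a_1 = 0.
Setting the coefficient of each power of x to zero and solving order by order (substituting the coefficients already found):
  x^0: 2 a_2 + 2 a_0 = 0  ->  2 a_2 = -2 a_0 = -2  ->  a_2 = -1
  x^1: 6 a_3 - 2 a_1 = 0  ->  6 a_3 = 2 a_1 = 0  ->  a_3 = 0
  x^2: 12 a_4 - 6 a_2 = 0  ->  12 a_4 = 6 a_2 = -6  ->  a_4 = -1/2
  x^3: 20 a_5 - 10 a_3 = 0  ->  20 a_5 = 10 a_3 = 0  ->  a_5 = 0
  x^4: 30 a_6 - 14 a_4 = 0  ->  30 a_6 = 14 a_4 = -7  ->  a_6 = -7/30
Truncated series: y(x) = 1 - x^2 - (1/2) x^4 - (7/30) x^6 + O(x^7).

a_0 = 1; a_1 = 0; a_2 = -1; a_3 = 0; a_4 = -1/2; a_5 = 0; a_6 = -7/30


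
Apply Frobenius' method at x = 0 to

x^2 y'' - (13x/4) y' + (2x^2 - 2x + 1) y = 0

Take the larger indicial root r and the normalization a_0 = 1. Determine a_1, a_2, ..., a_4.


Write in Frobenius form y'' + (p(x)/x) y' + (q(x)/x^2) y = 0:
  p(x) = -13/4,  q(x) = 2x^2 - 2x + 1.
Indicial equation: r(r-1) + (-13/4) r + (1) = 0 -> roots r_1 = 4, r_2 = 1/4.
Take r = r_1 = 4. Let y(x) = x^r sum_{n>=0} a_n x^n with a_0 = 1.
Substitute y = x^r sum a_n x^n and match x^{r+n}. The recurrence is
  D(n) a_n - 2 a_{n-1} + 2 a_{n-2} = 0,  where D(n) = (r+n)(r+n-1) + (-13/4)(r+n) + (1).
  a_n = [2 a_{n-1} - 2 a_{n-2}] / D(n).
Since the indicial polynomial factors as (r - r_1)(r - r_2), D(n) = (r_1 + n - r_1)(r_1 + n - r_2) = n(n + 15/4).
Evaluating step by step (a_0 = 1):
  n = 1: D(1) = 1(1 + 15/4) = 19/4; numerator = 2(1) = 2; a_1 = (2)/(19/4) = 8/19
  n = 2: D(2) = 2(2 + 15/4) = 23/2; numerator = 2(8/19) - 2(1) = -22/19; a_2 = (-22/19)/(23/2) = -44/437
  n = 3: D(3) = 3(3 + 15/4) = 81/4; numerator = 2(-44/437) - 2(8/19) = -24/23; a_3 = (-24/23)/(81/4) = -32/621
  n = 4: D(4) = 4(4 + 15/4) = 31; numerator = 2(-32/621) - 2(-44/437) = 1160/11799; a_4 = (1160/11799)/(31) = 1160/365769

r = 4; a_0 = 1; a_1 = 8/19; a_2 = -44/437; a_3 = -32/621; a_4 = 1160/365769


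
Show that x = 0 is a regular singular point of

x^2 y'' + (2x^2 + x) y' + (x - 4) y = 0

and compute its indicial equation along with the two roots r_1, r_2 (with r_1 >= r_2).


Divide by x^2 to reach normal form y'' + P_1(x) y' + P_2(x) y = 0 with P_1(x) = 2 + 1/x and P_2(x) = 1/x - 4/x^2.
x = 0 is a singular point because the y'-coefficient 2 + 1/x has a pole at x = 0 and the y-coefficient 1/x - 4/x^2 has a pole at x = 0.
It is a regular singular point because x P_1(x) = p(x) = 2x + 1 and x^2 P_2(x) = q(x) = x - 4 are polynomials, hence analytic at x = 0.
p(0) = 1,  q(0) = -4.
Indicial equation: r(r-1) + p(0) r + q(0) = 0, i.e. r^2 + (p(0) - 1) r + q(0) = 0, i.e. r^2 - 4 = 0.
Discriminant: (0)^2 - 4(-4) = 16, so r = (0 ± 4)/2.
Solving: r_1 = 2, r_2 = -2.

indicial: r^2 - 4 = 0; roots r_1 = 2, r_2 = -2


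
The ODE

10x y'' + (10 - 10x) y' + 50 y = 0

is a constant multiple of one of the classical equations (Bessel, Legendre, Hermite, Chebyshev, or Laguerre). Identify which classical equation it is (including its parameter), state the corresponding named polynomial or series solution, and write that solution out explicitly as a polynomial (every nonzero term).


All three coefficients share the factor 10; dividing through by 10 gives  x y'' + (1 - x) y' + 5 y = 0.
This matches the Laguerre equation x y'' + (1 - x) y' + n y = 0 with n = 5; the polynomial solution is L_5(x).
With y = sum_k a_k x^k, matching x^k gives (k+1)k a_{k+1} + (k+1) a_{k+1} - k a_k + n a_k = 0, i.e. (k+1)^2 a_{k+1} = (k - n) a_k = (k - 5) a_k. The right side vanishes at k = 5, so the series terminates at degree 5.
Standard normalization L_n(0) = 1 gives a_0 = 1. Work upward with a_{k+1} = (k - 5) a_k / (k+1)^2:
  a_1 = (0 - 5)(1) / 1^2 = -5/1 = -5
  a_2 = (1 - 5)(-5) / 2^2 = 20/4 = 5
  a_3 = (2 - 5)(5) / 3^2 = -15/9 = -5/3
  a_4 = (3 - 5)(-5/3) / 4^2 = (10/3)/16 = 5/24
  a_5 = (4 - 5)(5/24) / 5^2 = (-5/24)/25 = -1/120
Hence L_5(x) = -x^5/120 + 5 x^4/24 - 5 x^3/3 + 5 x^2 - 5 x + 1.

L_5(x); series = -x^5/120 + 5 x^4/24 - 5 x^3/3 + 5 x^2 - 5 x + 1


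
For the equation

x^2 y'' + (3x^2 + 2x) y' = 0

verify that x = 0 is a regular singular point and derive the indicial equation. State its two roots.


Divide by x^2 to reach normal form y'' + P_1(x) y' + P_2(x) y = 0 with P_1(x) = 3 + 2/x and P_2(x) = 0.
x = 0 is a singular point because the y'-coefficient 3 + 2/x has a pole at x = 0.
It is a regular singular point because x P_1(x) = p(x) = 3x + 2 and x^2 P_2(x) = q(x) = 0 are polynomials, hence analytic at x = 0.
p(0) = 2,  q(0) = 0.
Indicial equation: r(r-1) + p(0) r + q(0) = 0, i.e. r^2 + (p(0) - 1) r + q(0) = 0, i.e. r^2 + 1 r = 0.
Discriminant: (1)^2 - 4(0) = 1, so r = (-1 ± 1)/2.
Solving: r_1 = 0, r_2 = -1.

indicial: r^2 + 1 r = 0; roots r_1 = 0, r_2 = -1


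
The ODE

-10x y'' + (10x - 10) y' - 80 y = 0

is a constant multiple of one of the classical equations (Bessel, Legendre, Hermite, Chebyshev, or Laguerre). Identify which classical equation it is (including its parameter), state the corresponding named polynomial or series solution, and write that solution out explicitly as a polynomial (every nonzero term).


All three coefficients share the factor -10; dividing through by -10 gives  x y'' + (1 - x) y' + 8 y = 0.
This matches the Laguerre equation x y'' + (1 - x) y' + n y = 0 with n = 8; the polynomial solution is L_8(x).
With y = sum_k a_k x^k, matching x^k gives (k+1)k a_{k+1} + (k+1) a_{k+1} - k a_k + n a_k = 0, i.e. (k+1)^2 a_{k+1} = (k - n) a_k = (k - 8) a_k. The right side vanishes at k = 8, so the series terminates at degree 8.
Standard normalization L_n(0) = 1 gives a_0 = 1. Work upward with a_{k+1} = (k - 8) a_k / (k+1)^2:
  a_1 = (0 - 8)(1) / 1^2 = -8/1 = -8
  a_2 = (1 - 8)(-8) / 2^2 = 56/4 = 14
  a_3 = (2 - 8)(14) / 3^2 = -84/9 = -28/3
  a_4 = (3 - 8)(-28/3) / 4^2 = (140/3)/16 = 35/12
  a_5 = (4 - 8)(35/12) / 5^2 = (-35/3)/25 = -7/15
  a_6 = (5 - 8)(-7/15) / 6^2 = (7/5)/36 = 7/180
  a_7 = (6 - 8)(7/180) / 7^2 = (-7/90)/49 = -1/630
  a_8 = (7 - 8)(-1/630) / 8^2 = (1/630)/64 = 1/40320
Hence L_8(x) = x^8/40320 - x^7/630 + 7 x^6/180 - 7 x^5/15 + 35 x^4/12 - 28 x^3/3 + 14 x^2 - 8 x + 1.

L_8(x); series = x^8/40320 - x^7/630 + 7 x^6/180 - 7 x^5/15 + 35 x^4/12 - 28 x^3/3 + 14 x^2 - 8 x + 1


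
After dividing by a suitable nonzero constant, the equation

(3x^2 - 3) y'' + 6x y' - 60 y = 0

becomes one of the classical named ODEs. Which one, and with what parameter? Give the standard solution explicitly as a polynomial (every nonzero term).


All three coefficients share the factor -3; dividing through by -3 gives  (1 - x^2) y'' - 2x y' + 20 y = 0.
This matches the Legendre equation (1 - x^2) y'' - 2x y' + n(n+1) y = 0 (note the -2x y' term) with n(n+1) = 20, so n = 4; the polynomial solution is P_4(x).
With y = sum_k a_k x^k, matching x^k gives (k+2)(k+1) a_{k+2} = [k(k+1) - n(n+1)] a_k = (k - 4)(k + 5) a_k. The right side vanishes at k = 4, so the series with the parity of 4 terminates at degree 4.
Standard normalization (P_n(1) = 1): leading coefficient (2n)!/(2^n (n!)^2) = 40320/(16*576) = 35/8, so a_4 = 35/8. Work downward with a_k = (k+1)(k+2) a_{k+2} / ((k - 4)(k + 5)):
  a_2 = (3)(4)(35/8) / ((2 - 4)(2 + 5)) = (105/2)/(-14) = -15/4
  a_0 = (1)(2)(-15/4) / ((0 - 4)(0 + 5)) = (-15/2)/(-20) = 3/8
Hence P_4(x) = 35 x^4/8 - 15 x^2/4 + 3/8.

P_4(x); series = 35 x^4/8 - 15 x^2/4 + 3/8


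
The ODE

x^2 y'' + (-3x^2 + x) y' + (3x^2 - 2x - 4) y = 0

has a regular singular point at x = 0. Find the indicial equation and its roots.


Divide by x^2 to reach normal form y'' + P_1(x) y' + P_2(x) y = 0 with P_1(x) = -3 + 1/x and P_2(x) = 3 - 2/x - 4/x^2.
x = 0 is a singular point because the y'-coefficient -3 + 1/x has a pole at x = 0 and the y-coefficient 3 - 2/x - 4/x^2 has a pole at x = 0.
It is a regular singular point because x P_1(x) = p(x) = 1 - 3x and x^2 P_2(x) = q(x) = 3x^2 - 2x - 4 are polynomials, hence analytic at x = 0.
p(0) = 1,  q(0) = -4.
Indicial equation: r(r-1) + p(0) r + q(0) = 0, i.e. r^2 + (p(0) - 1) r + q(0) = 0, i.e. r^2 - 4 = 0.
Discriminant: (0)^2 - 4(-4) = 16, so r = (0 ± 4)/2.
Solving: r_1 = 2, r_2 = -2.

indicial: r^2 - 4 = 0; roots r_1 = 2, r_2 = -2


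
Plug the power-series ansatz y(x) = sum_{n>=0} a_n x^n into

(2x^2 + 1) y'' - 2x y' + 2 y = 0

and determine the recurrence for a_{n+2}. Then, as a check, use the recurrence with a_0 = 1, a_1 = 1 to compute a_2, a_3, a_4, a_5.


Substitute y = sum_n a_n x^n.
(1 + 2 x^2) y'' contributes (n+2)(n+1) a_{n+2} + 2 n(n-1) a_n at x^n.
-2 x y'(x) contributes -2 n a_n at x^n.
2 y(x) contributes 2 a_n at x^n.
Matching x^n: (n+2)(n+1) a_{n+2} + (2 n(n-1) - 2 n + 2) a_n = 0.
Thus a_{n+2} = (-2 n(n-1) + 2 n - 2) / ((n+1)(n+2)) * a_n.

Check with a_0 = 1, a_1 = 1 (apply the recurrence for n = 0, 1, 2, 3): a_0 = 1, a_1 = 1, a_2 = -1, a_3 = 0, a_4 = 1/6, a_5 = 0.

a_(n+2) = (-2 n(n-1) + 2 n - 2) / ((n+1)(n+2)) * a_n; check: a_0 = 1, a_1 = 1, a_2 = -1, a_3 = 0, a_4 = 1/6, a_5 = 0


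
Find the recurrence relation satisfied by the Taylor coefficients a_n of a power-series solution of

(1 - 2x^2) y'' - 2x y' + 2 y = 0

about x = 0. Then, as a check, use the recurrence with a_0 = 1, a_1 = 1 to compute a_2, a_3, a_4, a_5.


Substitute y = sum_n a_n x^n.
(1 - 2 x^2) y'' contributes (n+2)(n+1) a_{n+2} - 2 n(n-1) a_n at x^n.
-2 x y'(x) contributes -2 n a_n at x^n.
2 y(x) contributes 2 a_n at x^n.
Matching x^n: (n+2)(n+1) a_{n+2} + (-2 n(n-1) - 2 n + 2) a_n = 0.
Thus a_{n+2} = (2 n(n-1) + 2 n - 2) / ((n+1)(n+2)) * a_n.

Check with a_0 = 1, a_1 = 1 (apply the recurrence for n = 0, 1, 2, 3): a_0 = 1, a_1 = 1, a_2 = -1, a_3 = 0, a_4 = -1/2, a_5 = 0.

a_(n+2) = (2 n(n-1) + 2 n - 2) / ((n+1)(n+2)) * a_n; check: a_0 = 1, a_1 = 1, a_2 = -1, a_3 = 0, a_4 = -1/2, a_5 = 0


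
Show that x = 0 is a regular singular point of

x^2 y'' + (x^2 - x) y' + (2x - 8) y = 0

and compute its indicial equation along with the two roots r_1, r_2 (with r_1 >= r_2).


Divide by x^2 to reach normal form y'' + P_1(x) y' + P_2(x) y = 0 with P_1(x) = 1 - 1/x and P_2(x) = 2/x - 8/x^2.
x = 0 is a singular point because the y'-coefficient 1 - 1/x has a pole at x = 0 and the y-coefficient 2/x - 8/x^2 has a pole at x = 0.
It is a regular singular point because x P_1(x) = p(x) = x - 1 and x^2 P_2(x) = q(x) = 2x - 8 are polynomials, hence analytic at x = 0.
p(0) = -1,  q(0) = -8.
Indicial equation: r(r-1) + p(0) r + q(0) = 0, i.e. r^2 + (p(0) - 1) r + q(0) = 0, i.e. r^2 - 2 r - 8 = 0.
Discriminant: (-2)^2 - 4(-8) = 36, so r = (2 ± 6)/2.
Solving: r_1 = 4, r_2 = -2.

indicial: r^2 - 2 r - 8 = 0; roots r_1 = 4, r_2 = -2


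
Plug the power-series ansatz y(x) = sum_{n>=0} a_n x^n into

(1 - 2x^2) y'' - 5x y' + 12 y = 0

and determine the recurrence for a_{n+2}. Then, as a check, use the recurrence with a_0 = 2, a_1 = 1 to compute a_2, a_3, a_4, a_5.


Substitute y = sum_n a_n x^n.
(1 - 2 x^2) y'' contributes (n+2)(n+1) a_{n+2} - 2 n(n-1) a_n at x^n.
-5 x y'(x) contributes -5 n a_n at x^n.
12 y(x) contributes 12 a_n at x^n.
Matching x^n: (n+2)(n+1) a_{n+2} + (-2 n(n-1) - 5 n + 12) a_n = 0.
Thus a_{n+2} = (2 n(n-1) + 5 n - 12) / ((n+1)(n+2)) * a_n.

Check with a_0 = 2, a_1 = 1 (apply the recurrence for n = 0, 1, 2, 3): a_0 = 2, a_1 = 1, a_2 = -12, a_3 = -7/6, a_4 = -2, a_5 = -7/8.

a_(n+2) = (2 n(n-1) + 5 n - 12) / ((n+1)(n+2)) * a_n; check: a_0 = 2, a_1 = 1, a_2 = -12, a_3 = -7/6, a_4 = -2, a_5 = -7/8


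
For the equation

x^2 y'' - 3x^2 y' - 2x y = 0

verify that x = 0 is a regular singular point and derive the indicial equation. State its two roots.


Divide by x^2 to reach normal form y'' + P_1(x) y' + P_2(x) y = 0 with P_1(x) = -3 and P_2(x) = -2/x.
x = 0 is a singular point because the y-coefficient -2/x has a pole at x = 0.
It is a regular singular point because x P_1(x) = p(x) = -3x and x^2 P_2(x) = q(x) = -2x are polynomials, hence analytic at x = 0.
p(0) = 0,  q(0) = 0.
Indicial equation: r(r-1) + p(0) r + q(0) = 0, i.e. r^2 + (p(0) - 1) r + q(0) = 0, i.e. r^2 - 1 r = 0.
Discriminant: (-1)^2 - 4(0) = 1, so r = (1 ± 1)/2.
Solving: r_1 = 1, r_2 = 0.

indicial: r^2 - 1 r = 0; roots r_1 = 1, r_2 = 0


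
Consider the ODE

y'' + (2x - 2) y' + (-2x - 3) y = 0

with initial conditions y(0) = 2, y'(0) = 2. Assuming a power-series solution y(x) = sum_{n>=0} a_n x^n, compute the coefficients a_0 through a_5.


Ansatz: y(x) = sum_{n>=0} a_n x^n, so y'(x) = sum_{n>=1} n a_n x^(n-1) and y''(x) = sum_{n>=2} n(n-1) a_n x^(n-2).
Substitute into P(x) y'' + Q(x) y' + R(x) y = 0 with P(x) = 1, Q(x) = 2x - 2, R(x) = -2x - 3, and match powers of x.
Initial conditions: a_0 = 2, a_1 = 2.
Setting the coefficient of each power of x to zero and solving order by order (substituting the coefficients already found):
  x^0: 2 a_2 - 2 a_1 - 3 a_0 = 0  ->  2 a_2 = 2 a_1 + 3 a_0 = 10  ->  a_2 = 5
  x^1: 6 a_3 - 4 a_2 - a_1 - 2 a_0 = 0  ->  6 a_3 = 4 a_2 + a_1 + 2 a_0 = 26  ->  a_3 = 13/3
  x^2: 12 a_4 - 6 a_3 + a_2 - 2 a_1 = 0  ->  12 a_4 = 6 a_3 - a_2 + 2 a_1 = 25  ->  a_4 = 25/12
  x^3: 20 a_5 - 8 a_4 + 3 a_3 - 2 a_2 = 0  ->  20 a_5 = 8 a_4 - 3 a_3 + 2 a_2 = 41/3  ->  a_5 = 41/60
Truncated series: y(x) = 2 + 2 x + 5 x^2 + (13/3) x^3 + (25/12) x^4 + (41/60) x^5 + O(x^6).

a_0 = 2; a_1 = 2; a_2 = 5; a_3 = 13/3; a_4 = 25/12; a_5 = 41/60


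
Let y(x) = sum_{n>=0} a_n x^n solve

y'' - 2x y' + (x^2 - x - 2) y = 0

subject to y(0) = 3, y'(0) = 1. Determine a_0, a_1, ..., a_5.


Ansatz: y(x) = sum_{n>=0} a_n x^n, so y'(x) = sum_{n>=1} n a_n x^(n-1) and y''(x) = sum_{n>=2} n(n-1) a_n x^(n-2).
Substitute into P(x) y'' + Q(x) y' + R(x) y = 0 with P(x) = 1, Q(x) = -2x, R(x) = x^2 - x - 2, and match powers of x.
Initial conditions: a_0 = 3, a_1 = 1.
Setting the coefficient of each power of x to zero and solving order by order (substituting the coefficients already found):
  x^0: 2 a_2 - 2 a_0 = 0  ->  2 a_2 = 2 a_0 = 6  ->  a_2 = 3
  x^1: 6 a_3 - 4 a_1 - a_0 = 0  ->  6 a_3 = 4 a_1 + a_0 = 7  ->  a_3 = 7/6
  x^2: 12 a_4 - 6 a_2 - a_1 + a_0 = 0  ->  12 a_4 = 6 a_2 + a_1 - a_0 = 16  ->  a_4 = 4/3
  x^3: 20 a_5 - 8 a_3 - a_2 + a_1 = 0  ->  20 a_5 = 8 a_3 + a_2 - a_1 = 34/3  ->  a_5 = 17/30
Truncated series: y(x) = 3 + x + 3 x^2 + (7/6) x^3 + (4/3) x^4 + (17/30) x^5 + O(x^6).

a_0 = 3; a_1 = 1; a_2 = 3; a_3 = 7/6; a_4 = 4/3; a_5 = 17/30


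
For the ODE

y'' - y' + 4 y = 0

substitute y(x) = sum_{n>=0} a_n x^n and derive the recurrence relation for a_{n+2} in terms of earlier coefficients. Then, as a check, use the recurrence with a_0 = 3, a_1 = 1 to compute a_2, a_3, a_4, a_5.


Substitute y = sum_n a_n x^n.
y''(x) has coefficient (n+2)(n+1) a_{n+2} at x^n;
-y'(x) has coefficient -(n+1) a_{n+1} at x^n;
4 y(x) has coefficient 4 a_n at x^n.
Matching x^n: (n+2)(n+1) a_{n+2} - (n+1) a_{n+1} + 4 a_n = 0.
Thus a_{n+2} = [(n+1) a_{n+1} - 4 a_n] / ((n+1)(n+2)).

Check with a_0 = 3, a_1 = 1 (apply the recurrence for n = 0, 1, 2, 3): a_0 = 3, a_1 = 1, a_2 = -11/2, a_3 = -5/2, a_4 = 29/24, a_5 = 89/120.

a_(n+2) = [(n+1) a_(n+1) - 4 a_n] / ((n+1)(n+2)); check: a_0 = 3, a_1 = 1, a_2 = -11/2, a_3 = -5/2, a_4 = 29/24, a_5 = 89/120


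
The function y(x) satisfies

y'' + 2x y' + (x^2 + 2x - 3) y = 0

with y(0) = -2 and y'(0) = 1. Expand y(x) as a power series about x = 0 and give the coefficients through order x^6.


Ansatz: y(x) = sum_{n>=0} a_n x^n, so y'(x) = sum_{n>=1} n a_n x^(n-1) and y''(x) = sum_{n>=2} n(n-1) a_n x^(n-2).
Substitute into P(x) y'' + Q(x) y' + R(x) y = 0 with P(x) = 1, Q(x) = 2x, R(x) = x^2 + 2x - 3, and match powers of x.
Initial conditions: a_0 = -2, a_1 = 1.
Setting the coefficient of each power of x to zero and solving order by order (substituting the coefficients already found):
  x^0: 2 a_2 - 3 a_0 = 0  ->  2 a_2 = 3 a_0 = -6  ->  a_2 = -3
  x^1: 6 a_3 - a_1 + 2 a_0 = 0  ->  6 a_3 = a_1 - 2 a_0 = 5  ->  a_3 = 5/6
  x^2: 12 a_4 + a_2 + 2 a_1 + a_0 = 0  ->  12 a_4 = -a_2 - 2 a_1 - a_0 = 3  ->  a_4 = 1/4
  x^3: 20 a_5 + 3 a_3 + 2 a_2 + a_1 = 0  ->  20 a_5 = -3 a_3 - 2 a_2 - a_1 = 5/2  ->  a_5 = 1/8
  x^4: 30 a_6 + 5 a_4 + 2 a_3 + a_2 = 0  ->  30 a_6 = -5 a_4 - 2 a_3 - a_2 = 1/12  ->  a_6 = 1/360
Truncated series: y(x) = -2 + x - 3 x^2 + (5/6) x^3 + (1/4) x^4 + (1/8) x^5 + (1/360) x^6 + O(x^7).

a_0 = -2; a_1 = 1; a_2 = -3; a_3 = 5/6; a_4 = 1/4; a_5 = 1/8; a_6 = 1/360


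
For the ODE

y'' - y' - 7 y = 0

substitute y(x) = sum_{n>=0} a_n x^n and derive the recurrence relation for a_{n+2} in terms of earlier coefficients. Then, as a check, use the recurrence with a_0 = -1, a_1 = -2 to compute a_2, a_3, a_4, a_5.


Substitute y = sum_n a_n x^n.
y''(x) has coefficient (n+2)(n+1) a_{n+2} at x^n;
-y'(x) has coefficient -(n+1) a_{n+1} at x^n;
-7 y(x) has coefficient -7 a_n at x^n.
Matching x^n: (n+2)(n+1) a_{n+2} - (n+1) a_{n+1} - 7 a_n = 0.
Thus a_{n+2} = [(n+1) a_{n+1} + 7 a_n] / ((n+1)(n+2)).

Check with a_0 = -1, a_1 = -2 (apply the recurrence for n = 0, 1, 2, 3): a_0 = -1, a_1 = -2, a_2 = -9/2, a_3 = -23/6, a_4 = -43/12, a_5 = -247/120.

a_(n+2) = [(n+1) a_(n+1) + 7 a_n] / ((n+1)(n+2)); check: a_0 = -1, a_1 = -2, a_2 = -9/2, a_3 = -23/6, a_4 = -43/12, a_5 = -247/120


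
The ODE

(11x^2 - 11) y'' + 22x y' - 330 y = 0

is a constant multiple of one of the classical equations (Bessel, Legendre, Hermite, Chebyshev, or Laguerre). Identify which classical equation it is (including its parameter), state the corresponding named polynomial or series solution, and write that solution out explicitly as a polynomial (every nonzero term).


All three coefficients share the factor -11; dividing through by -11 gives  (1 - x^2) y'' - 2x y' + 30 y = 0.
This matches the Legendre equation (1 - x^2) y'' - 2x y' + n(n+1) y = 0 (note the -2x y' term) with n(n+1) = 30, so n = 5; the polynomial solution is P_5(x).
With y = sum_k a_k x^k, matching x^k gives (k+2)(k+1) a_{k+2} = [k(k+1) - n(n+1)] a_k = (k - 5)(k + 6) a_k. The right side vanishes at k = 5, so the series with the parity of 5 terminates at degree 5.
Standard normalization (P_n(1) = 1): leading coefficient (2n)!/(2^n (n!)^2) = 3628800/(32*14400) = 63/8, so a_5 = 63/8. Work downward with a_k = (k+1)(k+2) a_{k+2} / ((k - 5)(k + 6)):
  a_3 = (4)(5)(63/8) / ((3 - 5)(3 + 6)) = (315/2)/(-18) = -35/4
  a_1 = (2)(3)(-35/4) / ((1 - 5)(1 + 6)) = (-105/2)/(-28) = 15/8
Hence P_5(x) = 63 x^5/8 - 35 x^3/4 + 15 x/8.

P_5(x); series = 63 x^5/8 - 35 x^3/4 + 15 x/8


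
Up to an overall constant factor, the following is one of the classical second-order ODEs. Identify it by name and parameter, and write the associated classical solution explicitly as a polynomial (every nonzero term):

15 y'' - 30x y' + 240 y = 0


All three coefficients share the factor 15; dividing through by 15 gives  y'' - 2x y' + 16 y = 0.
This matches the Hermite equation y'' - 2x y' + 2n y = 0 with 2n = 16, so n = 8; the polynomial solution is H_8(x).
With y = sum_k a_k x^k, matching x^k gives (k+2)(k+1) a_{k+2} = 2(k - n) a_k = 2(k - 8) a_k. The right side vanishes at k = 8, so the series with the parity of 8 terminates at degree 8.
Standard normalization: leading coefficient of H_n is 2^n, so a_8 = 2^8 = 256. Work downward with a_k = (k+1)(k+2) a_{k+2} / (2(k - n)):
  a_6 = (7)(8)(256) / (2(6 - 8)) = 14336/(-4) = -3584
  a_4 = (5)(6)(-3584) / (2(4 - 8)) = -107520/(-8) = 13440
  a_2 = (3)(4)(13440) / (2(2 - 8)) = 161280/(-12) = -13440
  a_0 = (1)(2)(-13440) / (2(0 - 8)) = -26880/(-16) = 1680
Hence H_8(x) = 256 x^8 - 3584 x^6 + 13440 x^4 - 13440 x^2 + 1680.

H_8(x); series = 256 x^8 - 3584 x^6 + 13440 x^4 - 13440 x^2 + 1680


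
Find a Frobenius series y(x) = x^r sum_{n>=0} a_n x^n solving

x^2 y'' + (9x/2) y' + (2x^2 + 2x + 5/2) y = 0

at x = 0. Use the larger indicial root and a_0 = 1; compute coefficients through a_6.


Write in Frobenius form y'' + (p(x)/x) y' + (q(x)/x^2) y = 0:
  p(x) = 9/2,  q(x) = 2x^2 + 2x + 5/2.
Indicial equation: r(r-1) + (9/2) r + (5/2) = 0 -> roots r_1 = -1, r_2 = -5/2.
Take r = r_1 = -1. Let y(x) = x^r sum_{n>=0} a_n x^n with a_0 = 1.
Substitute y = x^r sum a_n x^n and match x^{r+n}. The recurrence is
  D(n) a_n + 2 a_{n-1} + 2 a_{n-2} = 0,  where D(n) = (r+n)(r+n-1) + (9/2)(r+n) + (5/2).
  a_n = [-2 a_{n-1} - 2 a_{n-2}] / D(n).
Since the indicial polynomial factors as (r - r_1)(r - r_2), D(n) = (r_1 + n - r_1)(r_1 + n - r_2) = n(n + 3/2).
Evaluating step by step (a_0 = 1):
  n = 1: D(1) = 1(1 + 3/2) = 5/2; numerator = -2(1) = -2; a_1 = (-2)/(5/2) = -4/5
  n = 2: D(2) = 2(2 + 3/2) = 7; numerator = -2(-4/5) - 2(1) = -2/5; a_2 = (-2/5)/(7) = -2/35
  n = 3: D(3) = 3(3 + 3/2) = 27/2; numerator = -2(-2/35) - 2(-4/5) = 12/7; a_3 = (12/7)/(27/2) = 8/63
  n = 4: D(4) = 4(4 + 3/2) = 22; numerator = -2(8/63) - 2(-2/35) = -44/315; a_4 = (-44/315)/(22) = -2/315
  n = 5: D(5) = 5(5 + 3/2) = 65/2; numerator = -2(-2/315) - 2(8/63) = -76/315; a_5 = (-76/315)/(65/2) = -152/20475
  n = 6: D(6) = 6(6 + 3/2) = 45; numerator = -2(-152/20475) - 2(-2/315) = 188/6825; a_6 = (188/6825)/(45) = 188/307125

r = -1; a_0 = 1; a_1 = -4/5; a_2 = -2/35; a_3 = 8/63; a_4 = -2/315; a_5 = -152/20475; a_6 = 188/307125


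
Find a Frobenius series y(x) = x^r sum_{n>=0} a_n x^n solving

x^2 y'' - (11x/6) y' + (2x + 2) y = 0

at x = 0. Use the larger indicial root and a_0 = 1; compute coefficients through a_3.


Write in Frobenius form y'' + (p(x)/x) y' + (q(x)/x^2) y = 0:
  p(x) = -11/6,  q(x) = 2x + 2.
Indicial equation: r(r-1) + (-11/6) r + (2) = 0 -> roots r_1 = 3/2, r_2 = 4/3.
Take r = r_1 = 3/2. Let y(x) = x^r sum_{n>=0} a_n x^n with a_0 = 1.
Substitute y = x^r sum a_n x^n and match x^{r+n}. The recurrence is
  D(n) a_n + 2 a_{n-1} = 0,  where D(n) = (r+n)(r+n-1) + (-11/6)(r+n) + (2).
  a_n = -2 / D(n) * a_{n-1}.
Since the indicial polynomial factors as (r - r_1)(r - r_2), D(n) = (r_1 + n - r_1)(r_1 + n - r_2) = n(n + 1/6).
Evaluating step by step (a_0 = 1):
  n = 1: D(1) = 1(1 + 1/6) = 7/6; numerator = -2(1) = -2; a_1 = (-2)/(7/6) = -12/7
  n = 2: D(2) = 2(2 + 1/6) = 13/3; numerator = -2(-12/7) = 24/7; a_2 = (24/7)/(13/3) = 72/91
  n = 3: D(3) = 3(3 + 1/6) = 19/2; numerator = -2(72/91) = -144/91; a_3 = (-144/91)/(19/2) = -288/1729

r = 3/2; a_0 = 1; a_1 = -12/7; a_2 = 72/91; a_3 = -288/1729


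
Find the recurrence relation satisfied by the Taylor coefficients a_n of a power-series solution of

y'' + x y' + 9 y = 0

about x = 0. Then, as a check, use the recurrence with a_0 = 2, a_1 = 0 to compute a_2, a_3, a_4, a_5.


Substitute y = sum_n a_n x^n.
y''(x) has coefficient (n+2)(n+1) a_{n+2} at x^n;
x y'(x) has coefficient n a_n at x^n (shift);
9 y(x) has coefficient 9 a_n at x^n.
Matching x^n: (n+2)(n+1) a_{n+2} + (n + 9) a_n = 0.
Thus a_{n+2} = (-n - 9) / ((n+1)(n+2)) * a_n.

Check with a_0 = 2, a_1 = 0 (apply the recurrence for n = 0, 1, 2, 3): a_0 = 2, a_1 = 0, a_2 = -9, a_3 = 0, a_4 = 33/4, a_5 = 0.

a_(n+2) = (-n - 9) / ((n+1)(n+2)) * a_n; check: a_0 = 2, a_1 = 0, a_2 = -9, a_3 = 0, a_4 = 33/4, a_5 = 0


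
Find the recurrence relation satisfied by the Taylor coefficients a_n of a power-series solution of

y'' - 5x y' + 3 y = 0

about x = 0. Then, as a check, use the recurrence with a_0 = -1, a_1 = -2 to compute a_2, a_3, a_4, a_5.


Substitute y = sum_n a_n x^n.
y''(x) has coefficient (n+2)(n+1) a_{n+2} at x^n;
-5 x y'(x) has coefficient -5 n a_n at x^n (shift);
3 y(x) has coefficient 3 a_n at x^n.
Matching x^n: (n+2)(n+1) a_{n+2} + (-5n + 3) a_n = 0.
Thus a_{n+2} = (5n - 3) / ((n+1)(n+2)) * a_n.

Check with a_0 = -1, a_1 = -2 (apply the recurrence for n = 0, 1, 2, 3): a_0 = -1, a_1 = -2, a_2 = 3/2, a_3 = -2/3, a_4 = 7/8, a_5 = -2/5.

a_(n+2) = (5n - 3) / ((n+1)(n+2)) * a_n; check: a_0 = -1, a_1 = -2, a_2 = 3/2, a_3 = -2/3, a_4 = 7/8, a_5 = -2/5


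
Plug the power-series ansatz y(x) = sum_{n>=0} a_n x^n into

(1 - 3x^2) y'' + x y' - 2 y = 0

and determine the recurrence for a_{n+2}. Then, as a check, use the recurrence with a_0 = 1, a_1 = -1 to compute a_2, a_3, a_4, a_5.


Substitute y = sum_n a_n x^n.
(1 - 3 x^2) y'' contributes (n+2)(n+1) a_{n+2} - 3 n(n-1) a_n at x^n.
x y'(x) contributes n a_n at x^n.
-2 y(x) contributes -2 a_n at x^n.
Matching x^n: (n+2)(n+1) a_{n+2} + (-3 n(n-1) + n - 2) a_n = 0.
Thus a_{n+2} = (3 n(n-1) - n + 2) / ((n+1)(n+2)) * a_n.

Check with a_0 = 1, a_1 = -1 (apply the recurrence for n = 0, 1, 2, 3): a_0 = 1, a_1 = -1, a_2 = 1, a_3 = -1/6, a_4 = 1/2, a_5 = -17/120.

a_(n+2) = (3 n(n-1) - n + 2) / ((n+1)(n+2)) * a_n; check: a_0 = 1, a_1 = -1, a_2 = 1, a_3 = -1/6, a_4 = 1/2, a_5 = -17/120


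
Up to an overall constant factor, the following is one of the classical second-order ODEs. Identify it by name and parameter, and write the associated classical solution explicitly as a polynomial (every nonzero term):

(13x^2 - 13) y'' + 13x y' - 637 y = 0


All three coefficients share the factor -13; dividing through by -13 gives  (1 - x^2) y'' - x y' + 49 y = 0.
This matches the Chebyshev equation (1 - x^2) y'' - x y' + n^2 y = 0 (note the -x y' term, not -2x y') with n^2 = 49, so n = 7; the polynomial solution is T_7(x).
With y = sum_k a_k x^k, matching x^k gives (k+2)(k+1) a_{k+2} = (k^2 - n^2) a_k = (k - 7)(k + 7) a_k. The right side vanishes at k = 7, so the series with the parity of 7 terminates at degree 7.
Standard normalization: leading coefficient of T_n is 2^(n-1), so a_7 = 2^6 = 64. Work downward with a_k = (k+1)(k+2) a_{k+2} / ((k - 7)(k + 7)):
  a_5 = (6)(7)(64) / ((5 - 7)(5 + 7)) = 2688/(-24) = -112
  a_3 = (4)(5)(-112) / ((3 - 7)(3 + 7)) = -2240/(-40) = 56
  a_1 = (2)(3)(56) / ((1 - 7)(1 + 7)) = 336/(-48) = -7
Hence T_7(x) = 64 x^7 - 112 x^5 + 56 x^3 - 7 x.

T_7(x); series = 64 x^7 - 112 x^5 + 56 x^3 - 7 x
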